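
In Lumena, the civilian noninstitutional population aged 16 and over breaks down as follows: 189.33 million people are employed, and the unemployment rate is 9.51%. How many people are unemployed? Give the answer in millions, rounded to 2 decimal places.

About 19.90 million are unemployed.

Let U be the number unemployed. The labor force is E + U, and U/(E+U) = 0.0951.
So U = 0.0951 × 189.33 / (1 − 0.0951) = 18.0053 / 0.9049 ≈ 19.90 million.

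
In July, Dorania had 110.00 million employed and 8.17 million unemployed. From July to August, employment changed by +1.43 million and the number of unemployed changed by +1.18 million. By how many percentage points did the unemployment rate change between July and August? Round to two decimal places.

July: labor force = 110.00 + 8.17 = 118.17; u = 8.17/118.17 = 6.91%.
August: labor force = 111.43 + 9.35 = 120.78; u = 9.35/120.78 = 7.74%.
Change = 7.74% − 6.91% = +0.83 pp.

The unemployment rate changed by +0.83 percentage points.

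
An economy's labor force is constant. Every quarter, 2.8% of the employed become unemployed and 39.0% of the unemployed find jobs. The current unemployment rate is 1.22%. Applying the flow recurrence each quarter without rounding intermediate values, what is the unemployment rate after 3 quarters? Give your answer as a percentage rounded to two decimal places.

With a fixed labor force, u_{t+1} = u_t + s·(1−u_t) − f·u_t = u_t·(1−s−f) + s.
Here 1−s−f = 0.582 and s = 0.028.
u_1 = 0.012200 × 0.582 + 0.028 = 0.035100.
u_2 = 0.035100 × 0.582 + 0.028 = 0.048428.
u_3 = 0.048428 × 0.582 + 0.028 = 0.056185.

Unemployment rate after three quarters ≈ 5.62%.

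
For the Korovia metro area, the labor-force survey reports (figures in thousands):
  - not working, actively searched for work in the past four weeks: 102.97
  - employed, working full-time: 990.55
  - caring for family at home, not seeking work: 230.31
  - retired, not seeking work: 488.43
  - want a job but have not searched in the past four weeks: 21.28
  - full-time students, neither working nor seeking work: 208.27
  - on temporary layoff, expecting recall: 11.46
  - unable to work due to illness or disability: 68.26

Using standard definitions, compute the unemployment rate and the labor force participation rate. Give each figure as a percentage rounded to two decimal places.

Employed = 990.55 thousand.
Unemployed = 102.97 + 11.46 = 114.43 thousand (jobless and actively searching, or on temporary layoff).
Labor force = 990.55 + 114.43 = 1,104.98 thousand.
Not in labor force = 230.31 + 488.43 + 21.28 + 208.27 + 68.26 = 1,016.55 thousand (those not working and not actively searching are outside the labor force — including those who want a job but have given up searching).
Civilian working-age population = 1,104.98 + 1,016.55 = 2,121.53 thousand.
Unemployment rate = 114.43 / 1,104.98 = 10.36%.
Labor force participation rate = 1,104.98 / 2,121.53 = 52.08%.

Unemployment rate ≈ 10.36%; labor force participation rate ≈ 52.08%.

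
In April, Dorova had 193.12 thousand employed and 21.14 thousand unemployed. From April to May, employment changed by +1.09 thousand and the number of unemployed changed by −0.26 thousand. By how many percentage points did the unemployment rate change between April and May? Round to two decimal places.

The unemployment rate changed by −0.16 percentage points.

April: labor force = 193.12 + 21.14 = 214.26; u = 21.14/214.26 = 9.87%.
May: labor force = 194.21 + 20.88 = 215.09; u = 20.88/215.09 = 9.71%.
Change = 9.71% − 9.87% = −0.16 pp.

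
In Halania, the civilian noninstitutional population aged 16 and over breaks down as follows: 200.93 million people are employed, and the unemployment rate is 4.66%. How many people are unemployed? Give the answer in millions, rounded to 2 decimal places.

Let U be the number unemployed. The labor force is E + U, and U/(E+U) = 0.0466.
So U = 0.0466 × 200.93 / (1 − 0.0466) = 9.3633 / 0.9534 ≈ 9.82 million.

About 9.82 million are unemployed.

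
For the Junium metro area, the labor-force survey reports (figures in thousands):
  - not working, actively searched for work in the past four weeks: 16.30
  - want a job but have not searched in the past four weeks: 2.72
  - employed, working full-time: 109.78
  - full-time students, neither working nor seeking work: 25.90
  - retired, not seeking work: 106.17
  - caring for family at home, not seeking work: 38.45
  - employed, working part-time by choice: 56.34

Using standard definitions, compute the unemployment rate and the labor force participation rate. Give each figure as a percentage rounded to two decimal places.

Employed = 109.78 + 56.34 = 166.12 thousand.
Unemployed = 16.30 thousand.
Labor force = 166.12 + 16.30 = 182.42 thousand.
Not in labor force = 2.72 + 25.90 + 106.17 + 38.45 = 173.24 thousand (those not working and not actively searching are outside the labor force — including those who want a job but have given up searching).
Civilian working-age population = 182.42 + 173.24 = 355.66 thousand.
Unemployment rate = 16.30 / 182.42 = 8.94%.
Labor force participation rate = 182.42 / 355.66 = 51.29%.

Unemployment rate ≈ 8.94%; labor force participation rate ≈ 51.29%.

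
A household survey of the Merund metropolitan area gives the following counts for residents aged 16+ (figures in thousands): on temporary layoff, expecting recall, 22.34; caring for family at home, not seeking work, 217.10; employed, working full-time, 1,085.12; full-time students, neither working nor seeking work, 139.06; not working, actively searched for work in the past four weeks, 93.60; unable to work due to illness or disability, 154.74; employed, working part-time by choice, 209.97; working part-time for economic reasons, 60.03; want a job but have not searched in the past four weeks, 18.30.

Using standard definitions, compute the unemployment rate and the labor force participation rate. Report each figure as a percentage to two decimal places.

Employed = 1,085.12 + 209.97 + 60.03 = 1,355.12 thousand (anyone who worked, including part-time for economic reasons, counts as employed).
Unemployed = 22.34 + 93.60 = 115.94 thousand (jobless and actively searching, or on temporary layoff).
Labor force = 1,355.12 + 115.94 = 1,471.06 thousand.
Not in labor force = 217.10 + 139.06 + 154.74 + 18.30 = 529.20 thousand (those not working and not actively searching are outside the labor force — including those who want a job but have given up searching).
Civilian working-age population = 1,471.06 + 529.20 = 2,000.26 thousand.
Unemployment rate = 115.94 / 1,471.06 = 7.88%.
Labor force participation rate = 1,471.06 / 2,000.26 = 73.54%.

Unemployment rate ≈ 7.88%; labor force participation rate ≈ 73.54%.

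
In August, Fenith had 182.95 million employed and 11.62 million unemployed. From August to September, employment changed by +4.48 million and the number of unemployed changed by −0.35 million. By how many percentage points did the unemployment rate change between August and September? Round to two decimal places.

The unemployment rate changed by −0.30 percentage points.

August: labor force = 182.95 + 11.62 = 194.57; u = 11.62/194.57 = 5.97%.
September: labor force = 187.43 + 11.27 = 198.70; u = 11.27/198.70 = 5.67%.
Change = 5.67% − 5.97% = −0.30 pp.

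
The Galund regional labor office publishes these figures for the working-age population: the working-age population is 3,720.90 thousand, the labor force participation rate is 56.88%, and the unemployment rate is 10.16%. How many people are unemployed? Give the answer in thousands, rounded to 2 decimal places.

About 215.03 thousand are unemployed.

Labor force = 0.5688 × 3,720.90 = 2,116.45 thousand.
Unemployed = 0.1016 × 2,116.45 ≈ 215.03 thousand.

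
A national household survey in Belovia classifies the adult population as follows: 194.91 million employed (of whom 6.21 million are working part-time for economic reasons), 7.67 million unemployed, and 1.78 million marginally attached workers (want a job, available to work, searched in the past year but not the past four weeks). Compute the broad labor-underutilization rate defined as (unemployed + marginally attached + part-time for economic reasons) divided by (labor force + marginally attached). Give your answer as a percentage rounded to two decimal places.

Broad underutilization rate ≈ 7.66%.

Labor force = 194.91 + 7.67 = 202.58 million.
Numerator = 7.67 + 1.78 + 6.21 = 15.66 million.
Denominator = 202.58 + 1.78 = 204.36 million.
Broad rate = 15.66 / 204.36 = 7.66%.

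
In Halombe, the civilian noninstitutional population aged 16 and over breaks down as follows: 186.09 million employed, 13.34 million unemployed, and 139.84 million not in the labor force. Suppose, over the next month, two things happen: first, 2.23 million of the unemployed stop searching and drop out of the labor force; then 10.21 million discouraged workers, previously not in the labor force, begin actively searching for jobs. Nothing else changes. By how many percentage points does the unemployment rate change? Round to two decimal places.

Initially, labor force = 186.09 + 13.34 = 199.43 million, so u = 13.34/199.43 = 6.69%.
After the first change, unemployed and labor force both fall by 2.23 → E = 186.09, U = 11.11, labor force = 197.20 million.
After the second change, unemployed and labor force both rise by 10.21 → E = 186.09, U = 21.32, labor force = 207.41 million.
New unemployment rate = 21.32 / 207.41 = 10.28%.
Change = 10.28% − 6.69% = +3.59 percentage points.

The unemployment rate changes by +3.59 percentage points.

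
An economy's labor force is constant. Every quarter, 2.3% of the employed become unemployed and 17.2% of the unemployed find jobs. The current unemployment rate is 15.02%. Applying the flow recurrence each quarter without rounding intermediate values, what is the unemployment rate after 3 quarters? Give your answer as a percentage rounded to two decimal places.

Unemployment rate after three quarters ≈ 13.48%.

With a fixed labor force, u_{t+1} = u_t + s·(1−u_t) − f·u_t = u_t·(1−s−f) + s.
Here 1−s−f = 0.805 and s = 0.023.
u_1 = 0.150200 × 0.805 + 0.023 = 0.143911.
u_2 = 0.143911 × 0.805 + 0.023 = 0.138848.
u_3 = 0.138848 × 0.805 + 0.023 = 0.134773.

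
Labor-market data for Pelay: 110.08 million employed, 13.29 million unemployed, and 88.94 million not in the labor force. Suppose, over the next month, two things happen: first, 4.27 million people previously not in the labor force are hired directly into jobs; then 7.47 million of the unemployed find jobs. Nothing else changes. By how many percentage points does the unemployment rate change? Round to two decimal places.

The unemployment rate changes by −6.21 percentage points.

Initially, labor force = 110.08 + 13.29 = 123.37 million, so u = 13.29/123.37 = 10.77%.
After the first change, employed and labor force both rise by 4.27; unemployed unchanged → E = 114.35, U = 13.29, labor force = 127.64 million.
After the second change, unemployed falls and employed rises by 7.47; labor force unchanged → E = 121.82, U = 5.82, labor force = 127.64 million.
New unemployment rate = 5.82 / 127.64 = 4.56%.
Change = 4.56% − 10.77% = −6.21 percentage points.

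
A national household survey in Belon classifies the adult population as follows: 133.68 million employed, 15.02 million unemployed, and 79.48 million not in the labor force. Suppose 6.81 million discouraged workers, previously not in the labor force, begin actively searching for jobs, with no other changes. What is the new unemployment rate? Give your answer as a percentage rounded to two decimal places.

New unemployment rate ≈ 14.04%.

Initially, labor force = 133.68 + 15.02 = 148.70 million, so u = 15.02/148.70 = 10.10%.
After the change, unemployed and labor force both rise by 6.81 → E = 133.68, U = 21.83, labor force = 155.51 million.
New unemployment rate = 21.83 / 155.51 = 14.04%.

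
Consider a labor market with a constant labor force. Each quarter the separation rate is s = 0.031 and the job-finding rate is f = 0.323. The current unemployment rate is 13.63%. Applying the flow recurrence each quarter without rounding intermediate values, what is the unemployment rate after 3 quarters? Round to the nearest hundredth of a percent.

Unemployment rate after three quarters ≈ 10.07%.

With a fixed labor force, u_{t+1} = u_t + s·(1−u_t) − f·u_t = u_t·(1−s−f) + s.
Here 1−s−f = 0.646 and s = 0.031.
u_1 = 0.136300 × 0.646 + 0.031 = 0.119050.
u_2 = 0.119050 × 0.646 + 0.031 = 0.107906.
u_3 = 0.107906 × 0.646 + 0.031 = 0.100707.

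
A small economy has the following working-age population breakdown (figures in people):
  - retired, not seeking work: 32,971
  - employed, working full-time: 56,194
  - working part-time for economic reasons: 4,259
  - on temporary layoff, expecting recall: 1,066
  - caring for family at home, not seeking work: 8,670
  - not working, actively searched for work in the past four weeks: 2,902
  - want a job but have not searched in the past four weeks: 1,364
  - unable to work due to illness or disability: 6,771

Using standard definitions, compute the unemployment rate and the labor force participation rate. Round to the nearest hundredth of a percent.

Employed = 56,194 + 4,259 = 60,453 (anyone who worked, including part-time for economic reasons, counts as employed).
Unemployed = 1,066 + 2,902 = 3,968 (jobless and actively searching, or on temporary layoff).
Labor force = 60,453 + 3,968 = 64,421.
Not in labor force = 32,971 + 8,670 + 1,364 + 6,771 = 49,776 (those not working and not actively searching are outside the labor force — including those who want a job but have given up searching).
Civilian working-age population = 64,421 + 49,776 = 114,197.
Unemployment rate = 3,968 / 64,421 = 6.16%.
Labor force participation rate = 64,421 / 114,197 = 56.41%.

Unemployment rate ≈ 6.16%; labor force participation rate ≈ 56.41%.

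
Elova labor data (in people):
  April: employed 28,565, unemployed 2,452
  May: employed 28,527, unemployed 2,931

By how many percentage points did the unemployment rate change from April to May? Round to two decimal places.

April: labor force = 28,565 + 2,452 = 31,017; u = 2,452/31,017 = 7.91%.
May: labor force = 28,527 + 2,931 = 31,458; u = 2,931/31,458 = 9.32%.
Change = 9.32% − 7.91% = +1.41 pp.

The unemployment rate changed by +1.41 percentage points.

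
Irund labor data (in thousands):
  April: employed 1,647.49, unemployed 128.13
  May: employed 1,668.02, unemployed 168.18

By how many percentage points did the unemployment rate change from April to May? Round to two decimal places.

The unemployment rate changed by +1.94 percentage points.

April: labor force = 1,647.49 + 128.13 = 1,775.62; u = 128.13/1,775.62 = 7.22%.
May: labor force = 1,668.02 + 168.18 = 1,836.20; u = 168.18/1,836.20 = 9.16%.
Change = 9.16% − 7.22% = +1.94 pp.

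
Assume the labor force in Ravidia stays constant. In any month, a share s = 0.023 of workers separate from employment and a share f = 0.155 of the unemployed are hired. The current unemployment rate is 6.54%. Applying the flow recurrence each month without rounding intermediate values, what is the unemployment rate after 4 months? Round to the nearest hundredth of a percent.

Unemployment rate after four months ≈ 10.01%.

With a fixed labor force, u_{t+1} = u_t + s·(1−u_t) − f·u_t = u_t·(1−s−f) + s.
Here 1−s−f = 0.822 and s = 0.023.
u_1 = 0.065400 × 0.822 + 0.023 = 0.076759.
u_2 = 0.076759 × 0.822 + 0.023 = 0.086096.
u_3 = 0.086096 × 0.822 + 0.023 = 0.093771.
u_4 = 0.093771 × 0.822 + 0.023 = 0.100080.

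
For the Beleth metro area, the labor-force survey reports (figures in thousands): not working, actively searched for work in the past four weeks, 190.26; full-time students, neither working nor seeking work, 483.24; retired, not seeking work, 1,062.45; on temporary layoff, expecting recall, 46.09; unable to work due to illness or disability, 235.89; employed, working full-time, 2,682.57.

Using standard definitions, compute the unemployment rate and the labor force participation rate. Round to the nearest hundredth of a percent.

Employed = 2,682.57 thousand.
Unemployed = 190.26 + 46.09 = 236.35 thousand (jobless and actively searching, or on temporary layoff).
Labor force = 2,682.57 + 236.35 = 2,918.92 thousand.
Not in labor force = 483.24 + 1,062.45 + 235.89 = 1,781.58 thousand (those not working and not actively searching are outside the labor force).
Civilian working-age population = 2,918.92 + 1,781.58 = 4,700.50 thousand.
Unemployment rate = 236.35 / 2,918.92 = 8.10%.
Labor force participation rate = 2,918.92 / 4,700.50 = 62.10%.

Unemployment rate ≈ 8.10%; labor force participation rate ≈ 62.10%.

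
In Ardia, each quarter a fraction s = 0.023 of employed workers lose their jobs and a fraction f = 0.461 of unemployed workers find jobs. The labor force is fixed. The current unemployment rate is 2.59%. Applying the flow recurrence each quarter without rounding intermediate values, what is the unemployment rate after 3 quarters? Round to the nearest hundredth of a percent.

With a fixed labor force, u_{t+1} = u_t + s·(1−u_t) − f·u_t = u_t·(1−s−f) + s.
Here 1−s−f = 0.516 and s = 0.023.
u_1 = 0.025900 × 0.516 + 0.023 = 0.036364.
u_2 = 0.036364 × 0.516 + 0.023 = 0.041764.
u_3 = 0.041764 × 0.516 + 0.023 = 0.044550.

Unemployment rate after three quarters ≈ 4.46%.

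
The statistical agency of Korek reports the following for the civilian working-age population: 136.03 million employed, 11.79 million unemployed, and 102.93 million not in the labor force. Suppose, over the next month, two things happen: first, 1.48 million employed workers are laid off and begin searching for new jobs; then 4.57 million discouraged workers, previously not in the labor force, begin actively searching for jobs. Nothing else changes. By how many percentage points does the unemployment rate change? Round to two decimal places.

The unemployment rate changes by +3.73 percentage points.

Initially, labor force = 136.03 + 11.79 = 147.82 million, so u = 11.79/147.82 = 7.98%.
After the first change, employed falls and unemployed rises by 1.48; labor force unchanged → E = 134.55, U = 13.27, labor force = 147.82 million.
After the second change, unemployed and labor force both rise by 4.57 → E = 134.55, U = 17.84, labor force = 152.39 million.
New unemployment rate = 17.84 / 152.39 = 11.71%.
Change = 11.71% − 7.98% = +3.73 percentage points.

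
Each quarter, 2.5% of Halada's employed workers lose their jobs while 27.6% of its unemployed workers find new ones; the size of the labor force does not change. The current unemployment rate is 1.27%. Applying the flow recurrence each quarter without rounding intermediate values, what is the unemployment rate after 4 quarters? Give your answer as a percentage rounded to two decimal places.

With a fixed labor force, u_{t+1} = u_t + s·(1−u_t) − f·u_t = u_t·(1−s−f) + s.
Here 1−s−f = 0.699 and s = 0.025.
u_1 = 0.012700 × 0.699 + 0.025 = 0.033877.
u_2 = 0.033877 × 0.699 + 0.025 = 0.048680.
u_3 = 0.048680 × 0.699 + 0.025 = 0.059027.
u_4 = 0.059027 × 0.699 + 0.025 = 0.066260.

Unemployment rate after four quarters ≈ 6.63%.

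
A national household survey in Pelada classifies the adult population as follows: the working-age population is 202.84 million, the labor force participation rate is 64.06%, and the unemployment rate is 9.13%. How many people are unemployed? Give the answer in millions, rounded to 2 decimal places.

About 11.86 million are unemployed.

Labor force = 0.6406 × 202.84 = 129.94 million.
Unemployed = 0.0913 × 129.94 ≈ 11.86 million.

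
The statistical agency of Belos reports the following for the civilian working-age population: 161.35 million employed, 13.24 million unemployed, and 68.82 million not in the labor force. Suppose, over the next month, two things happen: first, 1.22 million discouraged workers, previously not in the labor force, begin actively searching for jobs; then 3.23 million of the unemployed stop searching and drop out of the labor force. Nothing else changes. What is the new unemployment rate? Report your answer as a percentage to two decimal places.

Initially, labor force = 161.35 + 13.24 = 174.59 million, so u = 13.24/174.59 = 7.58%.
After the first change, unemployed and labor force both rise by 1.22 → E = 161.35, U = 14.46, labor force = 175.81 million.
After the second change, unemployed and labor force both fall by 3.23 → E = 161.35, U = 11.23, labor force = 172.58 million.
New unemployment rate = 11.23 / 172.58 = 6.51%.

New unemployment rate ≈ 6.51%.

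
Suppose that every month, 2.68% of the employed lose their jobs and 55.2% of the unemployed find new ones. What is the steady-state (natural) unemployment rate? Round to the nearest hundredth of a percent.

At steady state the flows balance: s·E = f·U, so U/(E+U) = s/(s+f).
u* = 2.68 / (2.68 + 55.2) = 2.68 / 57.88 = 4.63%.

Steady-state unemployment rate ≈ 4.63%.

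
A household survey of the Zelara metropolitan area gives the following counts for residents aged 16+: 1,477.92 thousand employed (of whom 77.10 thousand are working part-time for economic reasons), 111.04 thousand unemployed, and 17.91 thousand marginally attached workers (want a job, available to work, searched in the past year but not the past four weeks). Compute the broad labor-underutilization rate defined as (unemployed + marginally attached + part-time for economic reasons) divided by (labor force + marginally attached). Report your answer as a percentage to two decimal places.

Broad underutilization rate ≈ 12.82%.

Labor force = 1,477.92 + 111.04 = 1,588.96 thousand.
Numerator = 111.04 + 17.91 + 77.10 = 206.05 thousand.
Denominator = 1,588.96 + 17.91 = 1,606.87 thousand.
Broad rate = 206.05 / 1,606.87 = 12.82%.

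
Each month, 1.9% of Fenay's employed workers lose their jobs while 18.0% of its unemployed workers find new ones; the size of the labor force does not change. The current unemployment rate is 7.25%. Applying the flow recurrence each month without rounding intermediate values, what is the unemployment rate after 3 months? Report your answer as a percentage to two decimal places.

Unemployment rate after three months ≈ 8.37%.

With a fixed labor force, u_{t+1} = u_t + s·(1−u_t) − f·u_t = u_t·(1−s−f) + s.
Here 1−s−f = 0.801 and s = 0.019.
u_1 = 0.072500 × 0.801 + 0.019 = 0.077073.
u_2 = 0.077073 × 0.801 + 0.019 = 0.080735.
u_3 = 0.080735 × 0.801 + 0.019 = 0.083669.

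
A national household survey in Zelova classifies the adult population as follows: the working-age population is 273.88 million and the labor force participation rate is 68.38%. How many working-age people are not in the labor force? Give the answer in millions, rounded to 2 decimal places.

About 86.60 million are not in the labor force.

Share not in the labor force = 1 − 0.6838 = 0.3162.
Not in labor force = 0.3162 × 273.88 ≈ 86.60 million.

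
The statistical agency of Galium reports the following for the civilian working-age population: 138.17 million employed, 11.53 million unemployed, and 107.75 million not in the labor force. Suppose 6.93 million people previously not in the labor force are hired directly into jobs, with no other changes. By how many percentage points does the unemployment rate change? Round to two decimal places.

The unemployment rate changes by −0.34 percentage points.

Initially, labor force = 138.17 + 11.53 = 149.70 million, so u = 11.53/149.70 = 7.70%.
After the change, employed and labor force both rise by 6.93; unemployed unchanged → E = 145.10, U = 11.53, labor force = 156.63 million.
New unemployment rate = 11.53 / 156.63 = 7.36%.
Change = 7.36% − 7.70% = −0.34 percentage points.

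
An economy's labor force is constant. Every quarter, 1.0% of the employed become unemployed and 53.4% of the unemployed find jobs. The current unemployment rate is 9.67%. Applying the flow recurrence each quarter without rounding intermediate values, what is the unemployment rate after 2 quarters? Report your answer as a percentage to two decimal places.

Unemployment rate after two quarters ≈ 3.47%.

With a fixed labor force, u_{t+1} = u_t + s·(1−u_t) − f·u_t = u_t·(1−s−f) + s.
Here 1−s−f = 0.456 and s = 0.010.
u_1 = 0.096700 × 0.456 + 0.010 = 0.054095.
u_2 = 0.054095 × 0.456 + 0.010 = 0.034667.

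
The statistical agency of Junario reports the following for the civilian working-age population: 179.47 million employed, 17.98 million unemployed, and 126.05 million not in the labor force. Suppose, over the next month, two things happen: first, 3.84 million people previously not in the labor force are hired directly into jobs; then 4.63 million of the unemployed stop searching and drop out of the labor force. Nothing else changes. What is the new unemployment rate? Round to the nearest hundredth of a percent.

Initially, labor force = 179.47 + 17.98 = 197.45 million, so u = 17.98/197.45 = 9.11%.
After the first change, employed and labor force both rise by 3.84; unemployed unchanged → E = 183.31, U = 17.98, labor force = 201.29 million.
After the second change, unemployed and labor force both fall by 4.63 → E = 183.31, U = 13.35, labor force = 196.66 million.
New unemployment rate = 13.35 / 196.66 = 6.79%.

New unemployment rate ≈ 6.79%.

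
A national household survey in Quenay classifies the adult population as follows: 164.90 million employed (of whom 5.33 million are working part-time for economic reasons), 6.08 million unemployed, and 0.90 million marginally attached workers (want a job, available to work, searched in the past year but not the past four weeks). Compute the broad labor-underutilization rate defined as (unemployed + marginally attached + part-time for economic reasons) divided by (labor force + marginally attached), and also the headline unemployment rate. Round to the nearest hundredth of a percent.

Broad underutilization rate ≈ 7.16%; headline unemployment rate ≈ 3.56%.

Labor force = 164.90 + 6.08 = 170.98 million.
Numerator = 6.08 + 0.90 + 5.33 = 12.31 million.
Denominator = 170.98 + 0.90 = 171.88 million.
Broad rate = 12.31 / 171.88 = 7.16%.
Headline unemployment rate = 6.08 / 170.98 = 3.56%.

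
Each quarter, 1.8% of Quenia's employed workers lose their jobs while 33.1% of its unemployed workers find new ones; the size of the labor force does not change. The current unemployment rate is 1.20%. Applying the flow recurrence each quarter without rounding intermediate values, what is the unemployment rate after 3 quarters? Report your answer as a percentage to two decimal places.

With a fixed labor force, u_{t+1} = u_t + s·(1−u_t) − f·u_t = u_t·(1−s−f) + s.
Here 1−s−f = 0.651 and s = 0.018.
u_1 = 0.012000 × 0.651 + 0.018 = 0.025812.
u_2 = 0.025812 × 0.651 + 0.018 = 0.034804.
u_3 = 0.034804 × 0.651 + 0.018 = 0.040657.

Unemployment rate after three quarters ≈ 4.07%.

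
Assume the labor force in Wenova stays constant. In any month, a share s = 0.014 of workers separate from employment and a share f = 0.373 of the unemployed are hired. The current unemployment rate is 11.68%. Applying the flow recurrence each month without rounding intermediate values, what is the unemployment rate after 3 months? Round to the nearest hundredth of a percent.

With a fixed labor force, u_{t+1} = u_t + s·(1−u_t) − f·u_t = u_t·(1−s−f) + s.
Here 1−s−f = 0.613 and s = 0.014.
u_1 = 0.116800 × 0.613 + 0.014 = 0.085598.
u_2 = 0.085598 × 0.613 + 0.014 = 0.066472.
u_3 = 0.066472 × 0.613 + 0.014 = 0.054747.

Unemployment rate after three months ≈ 5.47%.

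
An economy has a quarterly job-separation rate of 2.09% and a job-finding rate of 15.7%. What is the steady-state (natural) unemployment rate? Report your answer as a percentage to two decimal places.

At steady state the flows balance: s·E = f·U, so U/(E+U) = s/(s+f).
u* = 2.09 / (2.09 + 15.7) = 2.09 / 17.79 = 11.75%.

Steady-state unemployment rate ≈ 11.75%.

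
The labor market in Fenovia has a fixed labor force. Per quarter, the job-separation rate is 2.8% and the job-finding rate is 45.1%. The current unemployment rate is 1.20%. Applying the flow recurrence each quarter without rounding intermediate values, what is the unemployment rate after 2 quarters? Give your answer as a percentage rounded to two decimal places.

With a fixed labor force, u_{t+1} = u_t + s·(1−u_t) − f·u_t = u_t·(1−s−f) + s.
Here 1−s−f = 0.521 and s = 0.028.
u_1 = 0.012000 × 0.521 + 0.028 = 0.034252.
u_2 = 0.034252 × 0.521 + 0.028 = 0.045845.

Unemployment rate after two quarters ≈ 4.58%.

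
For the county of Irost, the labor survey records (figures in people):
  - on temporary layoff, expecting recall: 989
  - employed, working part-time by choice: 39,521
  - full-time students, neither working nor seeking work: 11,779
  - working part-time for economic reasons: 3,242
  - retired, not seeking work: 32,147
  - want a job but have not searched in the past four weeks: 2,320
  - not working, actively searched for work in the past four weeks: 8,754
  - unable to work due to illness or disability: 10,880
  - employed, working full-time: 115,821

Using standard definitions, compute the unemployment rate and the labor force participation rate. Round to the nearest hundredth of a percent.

Unemployment rate ≈ 5.79%; labor force participation rate ≈ 74.66%.

Employed = 39,521 + 3,242 + 115,821 = 158,584 (anyone who worked, including part-time for economic reasons, counts as employed).
Unemployed = 989 + 8,754 = 9,743 (jobless and actively searching, or on temporary layoff).
Labor force = 158,584 + 9,743 = 168,327.
Not in labor force = 11,779 + 32,147 + 2,320 + 10,880 = 57,126 (those not working and not actively searching are outside the labor force — including those who want a job but have given up searching).
Civilian working-age population = 168,327 + 57,126 = 225,453.
Unemployment rate = 9,743 / 168,327 = 5.79%.
Labor force participation rate = 168,327 / 225,453 = 74.66%.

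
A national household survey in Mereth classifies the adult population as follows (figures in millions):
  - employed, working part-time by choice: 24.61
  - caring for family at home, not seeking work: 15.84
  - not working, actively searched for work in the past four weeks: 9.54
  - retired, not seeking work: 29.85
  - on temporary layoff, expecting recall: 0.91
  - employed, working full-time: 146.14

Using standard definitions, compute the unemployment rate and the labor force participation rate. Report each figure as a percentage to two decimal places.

Employed = 24.61 + 146.14 = 170.75 million.
Unemployed = 9.54 + 0.91 = 10.45 million (jobless and actively searching, or on temporary layoff).
Labor force = 170.75 + 10.45 = 181.20 million.
Not in labor force = 15.84 + 29.85 = 45.69 million (those not working and not actively searching are outside the labor force).
Civilian working-age population = 181.20 + 45.69 = 226.89 million.
Unemployment rate = 10.45 / 181.20 = 5.77%.
Labor force participation rate = 181.20 / 226.89 = 79.86%.

Unemployment rate ≈ 5.77%; labor force participation rate ≈ 79.86%.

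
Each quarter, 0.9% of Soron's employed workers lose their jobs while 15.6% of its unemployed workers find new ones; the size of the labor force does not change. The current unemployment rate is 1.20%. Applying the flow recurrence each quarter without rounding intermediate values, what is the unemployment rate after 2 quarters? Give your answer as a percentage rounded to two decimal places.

With a fixed labor force, u_{t+1} = u_t + s·(1−u_t) − f·u_t = u_t·(1−s−f) + s.
Here 1−s−f = 0.835 and s = 0.009.
u_1 = 0.012000 × 0.835 + 0.009 = 0.019020.
u_2 = 0.019020 × 0.835 + 0.009 = 0.024882.

Unemployment rate after two quarters ≈ 2.49%.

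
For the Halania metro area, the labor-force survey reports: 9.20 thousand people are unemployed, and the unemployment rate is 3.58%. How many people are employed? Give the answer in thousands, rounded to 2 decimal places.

Labor force = U / u = 9.20 / 0.0358 ≈ 256.98 thousand.
Employed = labor force − unemployed = 256.98 − 9.20 = 247.78 thousand.

About 247.78 thousand are employed.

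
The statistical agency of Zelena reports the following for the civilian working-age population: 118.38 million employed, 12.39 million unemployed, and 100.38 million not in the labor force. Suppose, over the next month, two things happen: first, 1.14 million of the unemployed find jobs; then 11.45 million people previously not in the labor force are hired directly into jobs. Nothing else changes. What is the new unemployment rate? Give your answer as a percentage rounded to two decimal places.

New unemployment rate ≈ 7.91%.

Initially, labor force = 118.38 + 12.39 = 130.77 million, so u = 12.39/130.77 = 9.47%.
After the first change, unemployed falls and employed rises by 1.14; labor force unchanged → E = 119.52, U = 11.25, labor force = 130.77 million.
After the second change, employed and labor force both rise by 11.45; unemployed unchanged → E = 130.97, U = 11.25, labor force = 142.22 million.
New unemployment rate = 11.25 / 142.22 = 7.91%.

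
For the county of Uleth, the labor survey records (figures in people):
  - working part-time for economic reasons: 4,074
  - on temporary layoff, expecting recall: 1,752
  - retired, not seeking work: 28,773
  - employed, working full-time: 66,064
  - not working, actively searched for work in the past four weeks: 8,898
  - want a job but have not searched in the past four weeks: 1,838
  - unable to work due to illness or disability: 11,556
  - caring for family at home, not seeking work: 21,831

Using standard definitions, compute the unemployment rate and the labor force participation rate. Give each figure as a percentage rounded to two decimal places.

Employed = 4,074 + 66,064 = 70,138 (anyone who worked, including part-time for economic reasons, counts as employed).
Unemployed = 1,752 + 8,898 = 10,650 (jobless and actively searching, or on temporary layoff).
Labor force = 70,138 + 10,650 = 80,788.
Not in labor force = 28,773 + 1,838 + 11,556 + 21,831 = 63,998 (those not working and not actively searching are outside the labor force — including those who want a job but have given up searching).
Civilian working-age population = 80,788 + 63,998 = 144,786.
Unemployment rate = 10,650 / 80,788 = 13.18%.
Labor force participation rate = 80,788 / 144,786 = 55.80%.

Unemployment rate ≈ 13.18%; labor force participation rate ≈ 55.80%.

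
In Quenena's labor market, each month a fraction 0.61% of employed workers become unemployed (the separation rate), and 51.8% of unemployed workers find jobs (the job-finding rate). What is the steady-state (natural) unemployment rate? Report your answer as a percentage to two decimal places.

Steady-state unemployment rate ≈ 1.16%.

At steady state the flows balance: s·E = f·U, so U/(E+U) = s/(s+f).
u* = 0.61 / (0.61 + 51.8) = 0.61 / 52.41 = 1.16%.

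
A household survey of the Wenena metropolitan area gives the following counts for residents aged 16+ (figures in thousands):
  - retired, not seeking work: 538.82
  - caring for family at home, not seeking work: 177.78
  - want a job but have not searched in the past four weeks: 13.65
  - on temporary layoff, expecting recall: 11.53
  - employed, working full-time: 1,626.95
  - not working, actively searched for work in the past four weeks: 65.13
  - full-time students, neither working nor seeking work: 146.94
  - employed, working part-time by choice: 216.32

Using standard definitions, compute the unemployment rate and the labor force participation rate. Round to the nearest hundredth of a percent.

Employed = 1,626.95 + 216.32 = 1,843.27 thousand.
Unemployed = 11.53 + 65.13 = 76.66 thousand (jobless and actively searching, or on temporary layoff).
Labor force = 1,843.27 + 76.66 = 1,919.93 thousand.
Not in labor force = 538.82 + 177.78 + 13.65 + 146.94 = 877.19 thousand (those not working and not actively searching are outside the labor force — including those who want a job but have given up searching).
Civilian working-age population = 1,919.93 + 877.19 = 2,797.12 thousand.
Unemployment rate = 76.66 / 1,919.93 = 3.99%.
Labor force participation rate = 1,919.93 / 2,797.12 = 68.64%.

Unemployment rate ≈ 3.99%; labor force participation rate ≈ 68.64%.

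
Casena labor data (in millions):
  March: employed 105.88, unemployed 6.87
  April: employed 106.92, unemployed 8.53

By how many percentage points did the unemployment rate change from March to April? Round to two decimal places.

March: labor force = 105.88 + 6.87 = 112.75; u = 6.87/112.75 = 6.09%.
April: labor force = 106.92 + 8.53 = 115.45; u = 8.53/115.45 = 7.39%.
Change = 7.39% − 6.09% = +1.30 pp.

The unemployment rate changed by +1.30 percentage points.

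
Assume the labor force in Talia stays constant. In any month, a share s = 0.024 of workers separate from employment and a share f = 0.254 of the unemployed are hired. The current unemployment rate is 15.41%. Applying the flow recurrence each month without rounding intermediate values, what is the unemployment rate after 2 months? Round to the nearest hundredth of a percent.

With a fixed labor force, u_{t+1} = u_t + s·(1−u_t) − f·u_t = u_t·(1−s−f) + s.
Here 1−s−f = 0.722 and s = 0.024.
u_1 = 0.154100 × 0.722 + 0.024 = 0.135260.
u_2 = 0.135260 × 0.722 + 0.024 = 0.121658.

Unemployment rate after two months ≈ 12.17%.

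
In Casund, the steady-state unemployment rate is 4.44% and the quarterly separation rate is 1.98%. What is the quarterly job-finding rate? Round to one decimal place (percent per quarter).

From u* = s/(s+f): f = s·(1−u)/u.
f = 1.98 × (1 − 0.0444) / 0.0444 = 1.8921 / 0.0444 ≈ 42.6% per quarter.

Job-finding rate ≈ 42.6% per quarter.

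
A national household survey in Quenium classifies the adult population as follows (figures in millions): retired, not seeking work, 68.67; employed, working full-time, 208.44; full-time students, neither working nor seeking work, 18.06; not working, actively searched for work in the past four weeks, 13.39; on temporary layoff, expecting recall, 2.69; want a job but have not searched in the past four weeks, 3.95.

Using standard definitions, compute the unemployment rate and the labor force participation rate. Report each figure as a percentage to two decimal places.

Unemployment rate ≈ 7.16%; labor force participation rate ≈ 71.23%.

Employed = 208.44 million.
Unemployed = 13.39 + 2.69 = 16.08 million (jobless and actively searching, or on temporary layoff).
Labor force = 208.44 + 16.08 = 224.52 million.
Not in labor force = 68.67 + 18.06 + 3.95 = 90.68 million (those not working and not actively searching are outside the labor force — including those who want a job but have given up searching).
Civilian working-age population = 224.52 + 90.68 = 315.20 million.
Unemployment rate = 16.08 / 224.52 = 7.16%.
Labor force participation rate = 224.52 / 315.20 = 71.23%.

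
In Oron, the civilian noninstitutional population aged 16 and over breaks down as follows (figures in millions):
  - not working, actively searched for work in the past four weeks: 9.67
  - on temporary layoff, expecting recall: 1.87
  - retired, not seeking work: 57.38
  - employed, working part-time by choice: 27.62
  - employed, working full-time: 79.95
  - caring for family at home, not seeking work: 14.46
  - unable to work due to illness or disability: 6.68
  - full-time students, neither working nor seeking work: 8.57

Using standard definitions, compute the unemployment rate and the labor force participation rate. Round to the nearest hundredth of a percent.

Unemployment rate ≈ 9.69%; labor force participation rate ≈ 57.76%.

Employed = 27.62 + 79.95 = 107.57 million.
Unemployed = 9.67 + 1.87 = 11.54 million (jobless and actively searching, or on temporary layoff).
Labor force = 107.57 + 11.54 = 119.11 million.
Not in labor force = 57.38 + 14.46 + 6.68 + 8.57 = 87.09 million (those not working and not actively searching are outside the labor force).
Civilian working-age population = 119.11 + 87.09 = 206.20 million.
Unemployment rate = 11.54 / 119.11 = 9.69%.
Labor force participation rate = 119.11 / 206.20 = 57.76%.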